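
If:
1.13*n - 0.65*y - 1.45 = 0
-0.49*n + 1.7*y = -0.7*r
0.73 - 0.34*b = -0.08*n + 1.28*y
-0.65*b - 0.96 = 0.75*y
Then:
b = -3.31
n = 2.20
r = -2.31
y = 1.59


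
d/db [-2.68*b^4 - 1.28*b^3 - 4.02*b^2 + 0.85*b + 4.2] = -10.72*b^3 - 3.84*b^2 - 8.04*b + 0.85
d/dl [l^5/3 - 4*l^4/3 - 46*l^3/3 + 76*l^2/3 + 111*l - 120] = 5*l^4/3 - 16*l^3/3 - 46*l^2 + 152*l/3 + 111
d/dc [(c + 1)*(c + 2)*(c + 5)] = 3*c^2 + 16*c + 17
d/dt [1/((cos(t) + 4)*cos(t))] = 2*(cos(t) + 2)*sin(t)/((cos(t) + 4)^2*cos(t)^2)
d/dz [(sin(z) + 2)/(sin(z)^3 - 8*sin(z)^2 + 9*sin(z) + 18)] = 2*(sin(z) + cos(z)^2 + 15)*sin(z)*cos(z)/((sin(z) - 6)^2*(sin(z) - 3)^2*(sin(z) + 1)^2)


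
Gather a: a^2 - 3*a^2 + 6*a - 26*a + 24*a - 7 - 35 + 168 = -2*a^2 + 4*a + 126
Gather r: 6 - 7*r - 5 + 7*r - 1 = 0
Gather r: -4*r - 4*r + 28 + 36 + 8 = 72 - 8*r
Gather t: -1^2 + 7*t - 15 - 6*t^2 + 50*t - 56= -6*t^2 + 57*t - 72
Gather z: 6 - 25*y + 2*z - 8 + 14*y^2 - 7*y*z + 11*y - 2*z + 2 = 14*y^2 - 7*y*z - 14*y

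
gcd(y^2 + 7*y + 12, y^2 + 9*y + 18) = y + 3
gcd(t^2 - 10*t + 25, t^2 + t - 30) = t - 5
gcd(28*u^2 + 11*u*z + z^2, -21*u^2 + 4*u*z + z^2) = 7*u + z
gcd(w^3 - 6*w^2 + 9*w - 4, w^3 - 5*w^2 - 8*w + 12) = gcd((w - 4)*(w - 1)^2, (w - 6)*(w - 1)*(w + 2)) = w - 1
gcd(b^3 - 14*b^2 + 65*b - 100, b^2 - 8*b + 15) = b - 5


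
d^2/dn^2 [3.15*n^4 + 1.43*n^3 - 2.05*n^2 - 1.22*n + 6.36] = 37.8*n^2 + 8.58*n - 4.1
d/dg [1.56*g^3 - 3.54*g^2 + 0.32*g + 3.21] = 4.68*g^2 - 7.08*g + 0.32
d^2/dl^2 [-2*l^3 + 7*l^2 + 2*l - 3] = 14 - 12*l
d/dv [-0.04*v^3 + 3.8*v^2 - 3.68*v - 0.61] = -0.12*v^2 + 7.6*v - 3.68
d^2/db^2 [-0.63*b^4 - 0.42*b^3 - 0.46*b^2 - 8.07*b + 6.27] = -7.56*b^2 - 2.52*b - 0.92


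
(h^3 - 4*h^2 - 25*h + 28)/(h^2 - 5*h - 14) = (h^2 + 3*h - 4)/(h + 2)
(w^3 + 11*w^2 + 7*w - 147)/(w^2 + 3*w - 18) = (w^2 + 14*w + 49)/(w + 6)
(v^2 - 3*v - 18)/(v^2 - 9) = (v - 6)/(v - 3)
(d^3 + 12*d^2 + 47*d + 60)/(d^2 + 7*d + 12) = d + 5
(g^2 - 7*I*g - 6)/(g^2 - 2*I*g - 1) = (g - 6*I)/(g - I)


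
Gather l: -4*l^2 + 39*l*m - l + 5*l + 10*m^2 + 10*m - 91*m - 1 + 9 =-4*l^2 + l*(39*m + 4) + 10*m^2 - 81*m + 8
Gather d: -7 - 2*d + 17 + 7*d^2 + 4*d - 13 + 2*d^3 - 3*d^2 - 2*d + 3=2*d^3 + 4*d^2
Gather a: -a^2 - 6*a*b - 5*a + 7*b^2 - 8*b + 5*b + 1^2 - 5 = -a^2 + a*(-6*b - 5) + 7*b^2 - 3*b - 4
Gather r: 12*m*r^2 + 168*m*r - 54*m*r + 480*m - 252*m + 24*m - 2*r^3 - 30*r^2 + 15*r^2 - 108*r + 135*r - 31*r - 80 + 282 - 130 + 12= 252*m - 2*r^3 + r^2*(12*m - 15) + r*(114*m - 4) + 84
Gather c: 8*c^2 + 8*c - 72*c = 8*c^2 - 64*c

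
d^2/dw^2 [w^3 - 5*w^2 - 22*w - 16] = 6*w - 10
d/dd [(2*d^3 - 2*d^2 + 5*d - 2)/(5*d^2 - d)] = (10*d^4 - 4*d^3 - 23*d^2 + 20*d - 2)/(d^2*(25*d^2 - 10*d + 1))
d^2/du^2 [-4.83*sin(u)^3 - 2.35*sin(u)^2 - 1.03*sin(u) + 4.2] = 4.6525*sin(u) - 10.8675*sin(3*u) - 4.7*cos(2*u)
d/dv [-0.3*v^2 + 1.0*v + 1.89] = 1.0 - 0.6*v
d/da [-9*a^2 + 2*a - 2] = 2 - 18*a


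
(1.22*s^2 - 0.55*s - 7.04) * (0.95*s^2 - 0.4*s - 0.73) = 1.159*s^4 - 1.0105*s^3 - 7.3586*s^2 + 3.2175*s + 5.1392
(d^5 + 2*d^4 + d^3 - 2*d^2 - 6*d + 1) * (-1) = -d^5 - 2*d^4 - d^3 + 2*d^2 + 6*d - 1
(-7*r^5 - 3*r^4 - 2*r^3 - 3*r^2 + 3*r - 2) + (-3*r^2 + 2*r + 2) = -7*r^5 - 3*r^4 - 2*r^3 - 6*r^2 + 5*r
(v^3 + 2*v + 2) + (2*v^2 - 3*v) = v^3 + 2*v^2 - v + 2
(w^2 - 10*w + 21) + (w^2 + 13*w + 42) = 2*w^2 + 3*w + 63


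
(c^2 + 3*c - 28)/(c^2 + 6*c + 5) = (c^2 + 3*c - 28)/(c^2 + 6*c + 5)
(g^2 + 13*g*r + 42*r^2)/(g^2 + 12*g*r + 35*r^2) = (g + 6*r)/(g + 5*r)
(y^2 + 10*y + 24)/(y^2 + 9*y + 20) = (y + 6)/(y + 5)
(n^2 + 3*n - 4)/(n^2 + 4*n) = (n - 1)/n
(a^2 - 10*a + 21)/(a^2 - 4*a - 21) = (a - 3)/(a + 3)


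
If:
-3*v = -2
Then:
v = 2/3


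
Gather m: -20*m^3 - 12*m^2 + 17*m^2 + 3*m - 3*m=-20*m^3 + 5*m^2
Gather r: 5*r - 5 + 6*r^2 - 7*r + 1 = 6*r^2 - 2*r - 4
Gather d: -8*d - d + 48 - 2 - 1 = 45 - 9*d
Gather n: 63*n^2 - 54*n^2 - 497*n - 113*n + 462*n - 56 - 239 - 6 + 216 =9*n^2 - 148*n - 85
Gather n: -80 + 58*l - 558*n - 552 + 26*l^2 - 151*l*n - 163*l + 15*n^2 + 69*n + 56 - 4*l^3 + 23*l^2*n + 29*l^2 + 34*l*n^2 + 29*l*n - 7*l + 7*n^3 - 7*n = -4*l^3 + 55*l^2 - 112*l + 7*n^3 + n^2*(34*l + 15) + n*(23*l^2 - 122*l - 496) - 576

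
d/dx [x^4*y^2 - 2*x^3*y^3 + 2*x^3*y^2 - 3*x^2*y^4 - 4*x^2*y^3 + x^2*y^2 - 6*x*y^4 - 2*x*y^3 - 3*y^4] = 2*y^2*(2*x^3 - 3*x^2*y + 3*x^2 - 3*x*y^2 - 4*x*y + x - 3*y^2 - y)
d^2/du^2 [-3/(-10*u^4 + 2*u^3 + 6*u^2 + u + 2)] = 6*(6*(-10*u^2 + u + 1)*(-10*u^4 + 2*u^3 + 6*u^2 + u + 2) - (-40*u^3 + 6*u^2 + 12*u + 1)^2)/(-10*u^4 + 2*u^3 + 6*u^2 + u + 2)^3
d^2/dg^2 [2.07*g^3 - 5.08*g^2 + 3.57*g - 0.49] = 12.42*g - 10.16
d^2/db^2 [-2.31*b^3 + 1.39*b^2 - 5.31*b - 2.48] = 2.78 - 13.86*b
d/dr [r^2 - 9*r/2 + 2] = 2*r - 9/2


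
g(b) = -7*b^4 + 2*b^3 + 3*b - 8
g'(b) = -28*b^3 + 6*b^2 + 3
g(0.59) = -6.67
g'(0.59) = -0.66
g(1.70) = -51.54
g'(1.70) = -117.22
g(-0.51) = -10.27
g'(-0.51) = 8.27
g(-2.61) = -376.22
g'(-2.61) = 541.70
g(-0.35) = -9.24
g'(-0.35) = 4.94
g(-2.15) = -183.90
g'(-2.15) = 309.01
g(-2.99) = -629.91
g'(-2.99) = 805.11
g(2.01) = -99.99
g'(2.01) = -200.14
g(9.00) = -44450.00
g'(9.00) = -19923.00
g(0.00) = -8.00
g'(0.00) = 3.00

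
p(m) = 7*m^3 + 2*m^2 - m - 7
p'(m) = 21*m^2 + 4*m - 1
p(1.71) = 32.14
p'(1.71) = 67.25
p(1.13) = 4.52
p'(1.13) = 30.33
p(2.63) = 131.54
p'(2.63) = 154.77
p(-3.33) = -239.97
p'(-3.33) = 218.55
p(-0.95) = -10.25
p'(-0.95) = 14.15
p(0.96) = 0.08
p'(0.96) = 22.19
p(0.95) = -0.14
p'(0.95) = 21.75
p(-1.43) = -21.95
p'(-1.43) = 36.22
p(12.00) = 12365.00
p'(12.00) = 3071.00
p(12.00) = 12365.00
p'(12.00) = 3071.00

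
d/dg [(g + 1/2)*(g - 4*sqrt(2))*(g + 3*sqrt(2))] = 3*g^2 - 2*sqrt(2)*g + g - 24 - sqrt(2)/2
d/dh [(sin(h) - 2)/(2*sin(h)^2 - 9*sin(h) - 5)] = (8*sin(h) + cos(2*h) - 24)*cos(h)/(9*sin(h) + cos(2*h) + 4)^2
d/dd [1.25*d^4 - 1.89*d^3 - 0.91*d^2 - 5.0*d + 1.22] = 5.0*d^3 - 5.67*d^2 - 1.82*d - 5.0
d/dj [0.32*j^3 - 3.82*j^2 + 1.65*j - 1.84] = 0.96*j^2 - 7.64*j + 1.65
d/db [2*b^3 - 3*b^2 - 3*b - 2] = 6*b^2 - 6*b - 3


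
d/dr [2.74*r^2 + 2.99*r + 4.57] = 5.48*r + 2.99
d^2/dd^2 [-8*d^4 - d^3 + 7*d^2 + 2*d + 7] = -96*d^2 - 6*d + 14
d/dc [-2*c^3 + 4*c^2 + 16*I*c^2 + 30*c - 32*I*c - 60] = -6*c^2 + c*(8 + 32*I) + 30 - 32*I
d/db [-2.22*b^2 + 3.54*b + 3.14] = 3.54 - 4.44*b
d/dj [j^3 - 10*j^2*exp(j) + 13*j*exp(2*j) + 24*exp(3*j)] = -10*j^2*exp(j) + 3*j^2 + 26*j*exp(2*j) - 20*j*exp(j) + 72*exp(3*j) + 13*exp(2*j)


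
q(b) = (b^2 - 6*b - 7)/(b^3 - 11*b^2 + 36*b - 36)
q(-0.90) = 0.01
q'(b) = (2*b - 6)/(b^3 - 11*b^2 + 36*b - 36) + (-3*b^2 + 22*b - 36)*(b^2 - 6*b - 7)/(b^3 - 11*b^2 + 36*b - 36)^2 = (-b^4 + 12*b^3 - 9*b^2 - 226*b + 468)/(b^6 - 22*b^5 + 193*b^4 - 864*b^3 + 2088*b^2 - 2592*b + 1296)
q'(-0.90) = 0.11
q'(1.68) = 33.59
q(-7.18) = -0.07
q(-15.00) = -0.05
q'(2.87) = -310.57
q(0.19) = 0.27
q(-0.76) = 0.03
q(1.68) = 7.81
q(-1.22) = -0.02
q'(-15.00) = 0.00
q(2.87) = -45.15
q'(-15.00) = 0.00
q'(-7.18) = -0.00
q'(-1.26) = 0.07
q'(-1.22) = 0.07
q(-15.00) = -0.05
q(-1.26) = -0.02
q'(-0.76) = 0.13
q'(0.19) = 0.49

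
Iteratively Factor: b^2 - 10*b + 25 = (b - 5)*(b - 5)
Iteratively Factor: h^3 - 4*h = (h)*(h^2 - 4) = h*(h + 2)*(h - 2)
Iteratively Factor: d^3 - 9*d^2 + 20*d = (d)*(d^2 - 9*d + 20) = d*(d - 4)*(d - 5)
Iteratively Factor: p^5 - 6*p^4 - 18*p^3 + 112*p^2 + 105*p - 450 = (p - 5)*(p^4 - p^3 - 23*p^2 - 3*p + 90) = (p - 5)*(p - 2)*(p^3 + p^2 - 21*p - 45) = (p - 5)*(p - 2)*(p + 3)*(p^2 - 2*p - 15) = (p - 5)*(p - 2)*(p + 3)^2*(p - 5)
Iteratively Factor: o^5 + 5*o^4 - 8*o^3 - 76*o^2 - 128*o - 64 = (o - 4)*(o^4 + 9*o^3 + 28*o^2 + 36*o + 16) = (o - 4)*(o + 4)*(o^3 + 5*o^2 + 8*o + 4) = (o - 4)*(o + 2)*(o + 4)*(o^2 + 3*o + 2) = (o - 4)*(o + 2)^2*(o + 4)*(o + 1)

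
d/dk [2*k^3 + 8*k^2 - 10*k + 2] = 6*k^2 + 16*k - 10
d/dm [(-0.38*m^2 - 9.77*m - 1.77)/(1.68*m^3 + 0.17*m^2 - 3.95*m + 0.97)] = (0.6384*m^4 + 32.8272*m^3 + 12.0827*m^2 - 0.135400000000004*m - 16.4684)/(2.8224*m^6 + 0.5712*m^5 - 13.2431*m^4 + 1.9162*m^3 + 15.9323*m^2 - 7.663*m + 0.9409)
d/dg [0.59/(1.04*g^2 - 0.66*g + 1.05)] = (0.3894 - 1.2272*g)/(1.04*g^2 - 0.66*g + 1.05)^2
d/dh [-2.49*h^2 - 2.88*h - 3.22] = -4.98*h - 2.88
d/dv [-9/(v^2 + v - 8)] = 9*(2*v + 1)/(v^2 + v - 8)^2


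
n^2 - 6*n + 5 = (n - 5)*(n - 1)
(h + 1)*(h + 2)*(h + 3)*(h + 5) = h^4 + 11*h^3 + 41*h^2 + 61*h + 30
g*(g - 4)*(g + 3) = g^3 - g^2 - 12*g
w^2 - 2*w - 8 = (w - 4)*(w + 2)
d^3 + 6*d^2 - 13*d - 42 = (d - 3)*(d + 2)*(d + 7)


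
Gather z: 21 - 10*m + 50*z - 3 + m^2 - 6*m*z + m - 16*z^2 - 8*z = m^2 - 9*m - 16*z^2 + z*(42 - 6*m) + 18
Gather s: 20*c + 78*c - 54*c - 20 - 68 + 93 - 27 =44*c - 22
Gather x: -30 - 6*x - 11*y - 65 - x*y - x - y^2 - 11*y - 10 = x*(-y - 7) - y^2 - 22*y - 105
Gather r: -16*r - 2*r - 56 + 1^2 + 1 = -18*r - 54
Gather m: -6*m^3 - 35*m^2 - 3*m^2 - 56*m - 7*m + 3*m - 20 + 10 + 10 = -6*m^3 - 38*m^2 - 60*m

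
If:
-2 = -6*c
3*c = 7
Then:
No Solution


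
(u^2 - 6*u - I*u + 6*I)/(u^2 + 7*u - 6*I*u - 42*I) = (u^2 - u*(6 + I) + 6*I)/(u^2 + u*(7 - 6*I) - 42*I)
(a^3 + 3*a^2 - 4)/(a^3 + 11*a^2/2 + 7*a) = 2*(a^2 + a - 2)/(a*(2*a + 7))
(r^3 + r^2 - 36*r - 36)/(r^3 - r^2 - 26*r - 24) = (r + 6)/(r + 4)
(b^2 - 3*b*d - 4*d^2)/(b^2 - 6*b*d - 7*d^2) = (b - 4*d)/(b - 7*d)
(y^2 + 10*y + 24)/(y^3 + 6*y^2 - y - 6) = (y + 4)/(y^2 - 1)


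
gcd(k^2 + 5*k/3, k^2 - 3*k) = k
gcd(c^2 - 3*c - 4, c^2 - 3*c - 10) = 1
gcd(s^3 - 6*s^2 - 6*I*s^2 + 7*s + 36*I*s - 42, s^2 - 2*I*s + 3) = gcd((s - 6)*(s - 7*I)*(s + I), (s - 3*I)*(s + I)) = s + I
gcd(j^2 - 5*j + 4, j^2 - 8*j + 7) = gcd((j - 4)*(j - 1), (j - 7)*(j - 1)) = j - 1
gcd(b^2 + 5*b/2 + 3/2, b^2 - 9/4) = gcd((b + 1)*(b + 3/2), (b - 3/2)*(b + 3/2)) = b + 3/2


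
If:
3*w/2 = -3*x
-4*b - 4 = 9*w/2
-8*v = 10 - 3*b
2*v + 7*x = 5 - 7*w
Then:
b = -382/85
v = -499/170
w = 264/85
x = -132/85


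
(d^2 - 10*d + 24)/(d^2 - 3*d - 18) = (d - 4)/(d + 3)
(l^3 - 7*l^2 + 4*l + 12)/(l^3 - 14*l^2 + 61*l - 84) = (l^3 - 7*l^2 + 4*l + 12)/(l^3 - 14*l^2 + 61*l - 84)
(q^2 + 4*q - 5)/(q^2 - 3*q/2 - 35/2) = 2*(-q^2 - 4*q + 5)/(-2*q^2 + 3*q + 35)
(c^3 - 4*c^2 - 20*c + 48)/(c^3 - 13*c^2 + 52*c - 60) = (c + 4)/(c - 5)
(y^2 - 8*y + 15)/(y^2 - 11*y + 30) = (y - 3)/(y - 6)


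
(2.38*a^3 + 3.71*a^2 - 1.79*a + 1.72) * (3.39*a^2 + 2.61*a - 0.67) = 8.0682*a^5 + 18.7887*a^4 + 2.0204*a^3 - 1.3268*a^2 + 5.6885*a - 1.1524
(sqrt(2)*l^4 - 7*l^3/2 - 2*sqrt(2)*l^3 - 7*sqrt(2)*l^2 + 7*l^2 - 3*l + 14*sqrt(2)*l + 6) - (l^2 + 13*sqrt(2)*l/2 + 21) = sqrt(2)*l^4 - 7*l^3/2 - 2*sqrt(2)*l^3 - 7*sqrt(2)*l^2 + 6*l^2 - 3*l + 15*sqrt(2)*l/2 - 15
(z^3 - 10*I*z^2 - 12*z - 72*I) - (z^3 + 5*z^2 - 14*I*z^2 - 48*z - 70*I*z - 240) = -5*z^2 + 4*I*z^2 + 36*z + 70*I*z + 240 - 72*I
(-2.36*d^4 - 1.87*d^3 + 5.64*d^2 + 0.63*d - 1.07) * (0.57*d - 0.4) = -1.3452*d^5 - 0.1219*d^4 + 3.9628*d^3 - 1.8969*d^2 - 0.8619*d + 0.428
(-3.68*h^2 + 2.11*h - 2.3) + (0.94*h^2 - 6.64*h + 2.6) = -2.74*h^2 - 4.53*h + 0.3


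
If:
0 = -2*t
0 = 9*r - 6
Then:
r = 2/3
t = 0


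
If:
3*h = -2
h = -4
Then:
No Solution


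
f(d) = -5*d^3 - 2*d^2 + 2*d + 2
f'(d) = -15*d^2 - 4*d + 2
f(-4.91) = 535.82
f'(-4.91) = -339.98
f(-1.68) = 16.70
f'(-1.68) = -33.62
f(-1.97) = 28.53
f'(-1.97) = -48.33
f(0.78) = -0.03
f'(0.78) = -10.25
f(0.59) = 1.46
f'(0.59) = -5.58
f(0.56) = 1.61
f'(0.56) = -4.94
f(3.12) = -163.09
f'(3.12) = -156.50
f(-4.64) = 449.15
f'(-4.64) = -302.38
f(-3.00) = 113.00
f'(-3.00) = -121.00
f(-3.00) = 113.00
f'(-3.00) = -121.00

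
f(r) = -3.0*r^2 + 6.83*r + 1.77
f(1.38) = 5.48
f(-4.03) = -74.48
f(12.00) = -348.27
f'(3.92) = -16.69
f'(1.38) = -1.45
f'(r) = 6.83 - 6.0*r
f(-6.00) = -147.21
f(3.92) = -17.56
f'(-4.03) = 31.01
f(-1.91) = -22.22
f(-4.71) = -96.95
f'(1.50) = -2.17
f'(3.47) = -13.99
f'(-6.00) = 42.83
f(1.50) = 5.26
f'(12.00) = -65.17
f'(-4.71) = 35.09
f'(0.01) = 6.77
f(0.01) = 1.84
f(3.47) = -10.65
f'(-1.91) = 18.29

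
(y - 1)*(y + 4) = y^2 + 3*y - 4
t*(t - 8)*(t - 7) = t^3 - 15*t^2 + 56*t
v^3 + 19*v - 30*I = (v - 3*I)*(v - 2*I)*(v + 5*I)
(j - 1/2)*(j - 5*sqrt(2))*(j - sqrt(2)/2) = j^3 - 11*sqrt(2)*j^2/2 - j^2/2 + 11*sqrt(2)*j/4 + 5*j - 5/2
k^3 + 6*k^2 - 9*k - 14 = (k - 2)*(k + 1)*(k + 7)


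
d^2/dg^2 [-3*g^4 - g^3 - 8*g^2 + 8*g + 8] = -36*g^2 - 6*g - 16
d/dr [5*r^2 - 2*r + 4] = 10*r - 2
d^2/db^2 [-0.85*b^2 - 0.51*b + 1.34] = -1.70000000000000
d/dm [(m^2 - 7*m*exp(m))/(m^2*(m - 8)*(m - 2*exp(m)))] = (m*(-m + 7*exp(m))*(m - 2*exp(m)) + m*(m - 8)*(m - 7*exp(m))*(2*exp(m) - 1) + 2*(-m + 7*exp(m))*(m - 8)*(m - 2*exp(m)) + (m - 8)*(m - 2*exp(m))*(-7*m*exp(m) + 2*m - 7*exp(m)))/(m^2*(m - 8)^2*(m - 2*exp(m))^2)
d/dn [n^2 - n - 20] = 2*n - 1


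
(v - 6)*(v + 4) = v^2 - 2*v - 24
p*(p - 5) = p^2 - 5*p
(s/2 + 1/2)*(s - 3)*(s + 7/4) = s^3/2 - s^2/8 - 13*s/4 - 21/8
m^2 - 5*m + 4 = (m - 4)*(m - 1)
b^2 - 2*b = b*(b - 2)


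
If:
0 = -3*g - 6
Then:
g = -2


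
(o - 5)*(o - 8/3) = o^2 - 23*o/3 + 40/3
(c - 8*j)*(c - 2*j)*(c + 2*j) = c^3 - 8*c^2*j - 4*c*j^2 + 32*j^3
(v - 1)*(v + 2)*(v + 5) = v^3 + 6*v^2 + 3*v - 10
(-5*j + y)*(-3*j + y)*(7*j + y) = 105*j^3 - 41*j^2*y - j*y^2 + y^3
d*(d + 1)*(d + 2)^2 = d^4 + 5*d^3 + 8*d^2 + 4*d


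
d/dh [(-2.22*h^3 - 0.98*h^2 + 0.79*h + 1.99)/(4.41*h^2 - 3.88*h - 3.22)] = (-9.7902*h^4 + 17.2272*h^3 + 21.7637*h^2 - 11.2406*h + 5.1774)/(19.4481*h^4 - 34.2216*h^3 - 13.346*h^2 + 24.9872*h + 10.3684)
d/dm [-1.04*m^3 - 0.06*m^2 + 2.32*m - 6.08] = -3.12*m^2 - 0.12*m + 2.32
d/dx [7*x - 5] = 7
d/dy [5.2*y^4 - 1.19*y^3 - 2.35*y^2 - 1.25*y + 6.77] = 20.8*y^3 - 3.57*y^2 - 4.7*y - 1.25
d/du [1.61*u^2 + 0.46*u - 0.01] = 3.22*u + 0.46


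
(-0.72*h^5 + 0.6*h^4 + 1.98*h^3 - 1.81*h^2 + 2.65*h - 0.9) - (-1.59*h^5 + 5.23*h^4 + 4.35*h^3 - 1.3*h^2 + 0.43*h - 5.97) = 0.87*h^5 - 4.63*h^4 - 2.37*h^3 - 0.51*h^2 + 2.22*h + 5.07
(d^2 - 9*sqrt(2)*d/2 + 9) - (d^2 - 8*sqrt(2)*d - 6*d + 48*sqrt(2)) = 7*sqrt(2)*d/2 + 6*d - 48*sqrt(2) + 9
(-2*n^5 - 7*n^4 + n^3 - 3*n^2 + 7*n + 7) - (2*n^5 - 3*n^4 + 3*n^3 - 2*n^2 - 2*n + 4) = -4*n^5 - 4*n^4 - 2*n^3 - n^2 + 9*n + 3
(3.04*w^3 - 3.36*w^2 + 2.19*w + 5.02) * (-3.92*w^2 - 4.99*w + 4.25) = -11.9168*w^5 - 1.9984*w^4 + 21.1016*w^3 - 44.8865*w^2 - 15.7423*w + 21.335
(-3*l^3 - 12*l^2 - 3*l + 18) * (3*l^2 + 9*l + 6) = -9*l^5 - 63*l^4 - 135*l^3 - 45*l^2 + 144*l + 108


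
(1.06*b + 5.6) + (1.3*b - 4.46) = 2.36*b + 1.14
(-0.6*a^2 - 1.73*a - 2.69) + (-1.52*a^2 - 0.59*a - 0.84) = -2.12*a^2 - 2.32*a - 3.53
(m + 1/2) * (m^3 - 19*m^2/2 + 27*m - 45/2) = m^4 - 9*m^3 + 89*m^2/4 - 9*m - 45/4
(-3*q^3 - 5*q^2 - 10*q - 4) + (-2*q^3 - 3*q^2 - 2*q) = -5*q^3 - 8*q^2 - 12*q - 4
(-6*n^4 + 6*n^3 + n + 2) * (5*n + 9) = -30*n^5 - 24*n^4 + 54*n^3 + 5*n^2 + 19*n + 18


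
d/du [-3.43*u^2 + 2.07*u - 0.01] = 2.07 - 6.86*u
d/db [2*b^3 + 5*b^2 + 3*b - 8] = 6*b^2 + 10*b + 3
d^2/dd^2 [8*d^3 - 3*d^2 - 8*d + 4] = 48*d - 6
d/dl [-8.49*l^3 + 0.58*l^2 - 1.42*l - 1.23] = -25.47*l^2 + 1.16*l - 1.42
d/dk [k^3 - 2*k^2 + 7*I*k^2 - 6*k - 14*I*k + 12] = 3*k^2 + k*(-4 + 14*I) - 6 - 14*I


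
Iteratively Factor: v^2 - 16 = (v - 4)*(v + 4)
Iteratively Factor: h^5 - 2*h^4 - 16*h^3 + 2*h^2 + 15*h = (h + 1)*(h^4 - 3*h^3 - 13*h^2 + 15*h) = (h + 1)*(h + 3)*(h^3 - 6*h^2 + 5*h) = (h - 5)*(h + 1)*(h + 3)*(h^2 - h) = h*(h - 5)*(h + 1)*(h + 3)*(h - 1)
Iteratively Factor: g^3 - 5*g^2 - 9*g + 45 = (g - 3)*(g^2 - 2*g - 15) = (g - 5)*(g - 3)*(g + 3)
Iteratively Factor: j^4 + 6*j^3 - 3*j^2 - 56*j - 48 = (j + 1)*(j^3 + 5*j^2 - 8*j - 48) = (j + 1)*(j + 4)*(j^2 + j - 12) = (j - 3)*(j + 1)*(j + 4)*(j + 4)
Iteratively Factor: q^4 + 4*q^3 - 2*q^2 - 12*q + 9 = (q - 1)*(q^3 + 5*q^2 + 3*q - 9) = (q - 1)^2*(q^2 + 6*q + 9) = (q - 1)^2*(q + 3)*(q + 3)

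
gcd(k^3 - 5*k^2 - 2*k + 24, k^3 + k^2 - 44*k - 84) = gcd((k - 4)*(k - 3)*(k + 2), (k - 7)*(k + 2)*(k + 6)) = k + 2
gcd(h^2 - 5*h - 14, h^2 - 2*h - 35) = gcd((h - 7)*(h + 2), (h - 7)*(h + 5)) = h - 7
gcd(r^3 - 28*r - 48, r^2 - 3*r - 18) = r - 6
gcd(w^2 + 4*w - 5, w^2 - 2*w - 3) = 1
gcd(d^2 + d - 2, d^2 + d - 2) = d^2 + d - 2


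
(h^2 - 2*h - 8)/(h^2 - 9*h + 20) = (h + 2)/(h - 5)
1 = 1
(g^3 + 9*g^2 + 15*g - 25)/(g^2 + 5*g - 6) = (g^2 + 10*g + 25)/(g + 6)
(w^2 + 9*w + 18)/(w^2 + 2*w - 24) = (w + 3)/(w - 4)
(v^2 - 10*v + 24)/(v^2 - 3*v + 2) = (v^2 - 10*v + 24)/(v^2 - 3*v + 2)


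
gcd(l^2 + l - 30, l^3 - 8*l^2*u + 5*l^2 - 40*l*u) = 1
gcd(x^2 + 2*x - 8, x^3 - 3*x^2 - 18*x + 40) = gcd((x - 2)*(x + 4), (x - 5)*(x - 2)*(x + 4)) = x^2 + 2*x - 8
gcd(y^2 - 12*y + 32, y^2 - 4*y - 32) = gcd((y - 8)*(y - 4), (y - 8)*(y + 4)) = y - 8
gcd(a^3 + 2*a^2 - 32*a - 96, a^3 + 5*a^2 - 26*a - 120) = a + 4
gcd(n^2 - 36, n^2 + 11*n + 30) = n + 6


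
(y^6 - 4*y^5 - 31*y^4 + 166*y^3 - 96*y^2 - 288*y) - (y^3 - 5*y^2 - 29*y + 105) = y^6 - 4*y^5 - 31*y^4 + 165*y^3 - 91*y^2 - 259*y - 105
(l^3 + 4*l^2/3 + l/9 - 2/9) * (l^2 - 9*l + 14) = l^5 - 23*l^4/3 + 19*l^3/9 + 157*l^2/9 + 32*l/9 - 28/9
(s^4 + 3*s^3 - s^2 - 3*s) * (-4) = -4*s^4 - 12*s^3 + 4*s^2 + 12*s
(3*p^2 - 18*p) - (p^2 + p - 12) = 2*p^2 - 19*p + 12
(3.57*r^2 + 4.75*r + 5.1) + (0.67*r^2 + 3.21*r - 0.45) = 4.24*r^2 + 7.96*r + 4.65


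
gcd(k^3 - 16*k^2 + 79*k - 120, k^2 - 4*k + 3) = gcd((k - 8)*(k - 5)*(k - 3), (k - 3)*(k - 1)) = k - 3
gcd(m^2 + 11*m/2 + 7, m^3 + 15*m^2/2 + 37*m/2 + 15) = m + 2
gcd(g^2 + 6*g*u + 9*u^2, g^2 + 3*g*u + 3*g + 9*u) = g + 3*u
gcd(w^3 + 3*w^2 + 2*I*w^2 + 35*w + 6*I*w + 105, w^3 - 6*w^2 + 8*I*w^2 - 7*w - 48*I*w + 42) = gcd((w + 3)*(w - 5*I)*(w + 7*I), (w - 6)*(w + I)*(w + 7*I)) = w + 7*I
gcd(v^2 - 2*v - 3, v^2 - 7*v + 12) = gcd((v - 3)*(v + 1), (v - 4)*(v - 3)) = v - 3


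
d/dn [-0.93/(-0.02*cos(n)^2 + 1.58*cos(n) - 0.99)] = (0.0372*cos(n) - 1.4694)*sin(n)/(0.02*cos(n)^2 - 1.58*cos(n) + 0.99)^2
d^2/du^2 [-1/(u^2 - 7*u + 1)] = 2*(u^2 - 7*u - (2*u - 7)^2 + 1)/(u^2 - 7*u + 1)^3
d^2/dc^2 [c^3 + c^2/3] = 6*c + 2/3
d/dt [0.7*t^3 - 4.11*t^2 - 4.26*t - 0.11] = 2.1*t^2 - 8.22*t - 4.26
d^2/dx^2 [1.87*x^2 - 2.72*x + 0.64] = 3.74000000000000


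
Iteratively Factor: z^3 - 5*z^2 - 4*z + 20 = (z + 2)*(z^2 - 7*z + 10) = (z - 5)*(z + 2)*(z - 2)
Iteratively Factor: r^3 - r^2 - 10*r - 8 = (r + 2)*(r^2 - 3*r - 4) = (r - 4)*(r + 2)*(r + 1)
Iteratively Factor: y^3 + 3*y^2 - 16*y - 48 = (y + 3)*(y^2 - 16) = (y - 4)*(y + 3)*(y + 4)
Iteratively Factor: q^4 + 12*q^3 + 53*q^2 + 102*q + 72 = (q + 3)*(q^3 + 9*q^2 + 26*q + 24) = (q + 3)^2*(q^2 + 6*q + 8) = (q + 2)*(q + 3)^2*(q + 4)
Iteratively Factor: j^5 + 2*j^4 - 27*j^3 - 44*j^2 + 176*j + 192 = (j + 4)*(j^4 - 2*j^3 - 19*j^2 + 32*j + 48) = (j + 1)*(j + 4)*(j^3 - 3*j^2 - 16*j + 48) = (j - 4)*(j + 1)*(j + 4)*(j^2 + j - 12) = (j - 4)*(j - 3)*(j + 1)*(j + 4)*(j + 4)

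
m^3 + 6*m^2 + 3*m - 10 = (m - 1)*(m + 2)*(m + 5)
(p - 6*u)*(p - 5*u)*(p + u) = p^3 - 10*p^2*u + 19*p*u^2 + 30*u^3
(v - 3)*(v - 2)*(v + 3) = v^3 - 2*v^2 - 9*v + 18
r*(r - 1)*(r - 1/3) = r^3 - 4*r^2/3 + r/3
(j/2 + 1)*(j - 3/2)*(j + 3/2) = j^3/2 + j^2 - 9*j/8 - 9/4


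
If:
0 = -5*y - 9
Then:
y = -9/5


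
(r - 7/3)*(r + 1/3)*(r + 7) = r^3 + 5*r^2 - 133*r/9 - 49/9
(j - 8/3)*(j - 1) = j^2 - 11*j/3 + 8/3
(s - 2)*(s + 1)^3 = s^4 + s^3 - 3*s^2 - 5*s - 2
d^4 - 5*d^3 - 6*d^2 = d^2*(d - 6)*(d + 1)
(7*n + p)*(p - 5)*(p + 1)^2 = 7*n*p^3 - 21*n*p^2 - 63*n*p - 35*n + p^4 - 3*p^3 - 9*p^2 - 5*p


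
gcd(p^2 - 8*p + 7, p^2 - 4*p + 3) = p - 1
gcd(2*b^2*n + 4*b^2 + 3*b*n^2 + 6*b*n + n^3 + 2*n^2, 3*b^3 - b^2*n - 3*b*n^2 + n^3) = b + n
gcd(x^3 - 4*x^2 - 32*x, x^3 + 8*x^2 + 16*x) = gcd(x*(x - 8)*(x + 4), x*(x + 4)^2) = x^2 + 4*x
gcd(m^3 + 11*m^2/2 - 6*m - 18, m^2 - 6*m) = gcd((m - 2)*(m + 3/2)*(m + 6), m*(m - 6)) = 1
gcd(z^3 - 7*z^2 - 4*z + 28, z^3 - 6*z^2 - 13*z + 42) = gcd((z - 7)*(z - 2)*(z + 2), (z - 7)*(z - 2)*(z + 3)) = z^2 - 9*z + 14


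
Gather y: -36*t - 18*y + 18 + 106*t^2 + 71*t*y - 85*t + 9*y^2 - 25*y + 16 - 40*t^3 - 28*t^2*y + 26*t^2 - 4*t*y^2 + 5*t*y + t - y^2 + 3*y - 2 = -40*t^3 + 132*t^2 - 120*t + y^2*(8 - 4*t) + y*(-28*t^2 + 76*t - 40) + 32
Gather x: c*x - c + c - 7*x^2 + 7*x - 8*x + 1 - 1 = -7*x^2 + x*(c - 1)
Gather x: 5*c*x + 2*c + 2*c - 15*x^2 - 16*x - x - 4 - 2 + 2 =4*c - 15*x^2 + x*(5*c - 17) - 4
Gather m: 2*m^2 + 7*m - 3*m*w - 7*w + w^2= 2*m^2 + m*(7 - 3*w) + w^2 - 7*w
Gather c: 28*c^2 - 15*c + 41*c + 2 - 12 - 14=28*c^2 + 26*c - 24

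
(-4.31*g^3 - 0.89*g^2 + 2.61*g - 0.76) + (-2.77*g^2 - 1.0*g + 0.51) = -4.31*g^3 - 3.66*g^2 + 1.61*g - 0.25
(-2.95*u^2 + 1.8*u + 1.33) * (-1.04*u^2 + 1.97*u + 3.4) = 3.068*u^4 - 7.6835*u^3 - 7.8672*u^2 + 8.7401*u + 4.522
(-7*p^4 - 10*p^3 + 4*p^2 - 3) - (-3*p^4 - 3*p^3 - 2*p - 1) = -4*p^4 - 7*p^3 + 4*p^2 + 2*p - 2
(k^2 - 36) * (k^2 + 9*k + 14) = k^4 + 9*k^3 - 22*k^2 - 324*k - 504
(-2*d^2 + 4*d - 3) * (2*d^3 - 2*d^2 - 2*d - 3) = -4*d^5 + 12*d^4 - 10*d^3 + 4*d^2 - 6*d + 9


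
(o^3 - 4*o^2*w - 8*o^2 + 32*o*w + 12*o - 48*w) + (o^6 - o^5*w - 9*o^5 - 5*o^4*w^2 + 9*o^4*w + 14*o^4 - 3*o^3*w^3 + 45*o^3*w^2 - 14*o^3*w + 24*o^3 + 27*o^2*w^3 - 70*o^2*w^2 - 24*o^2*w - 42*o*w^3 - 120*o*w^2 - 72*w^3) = o^6 - o^5*w - 9*o^5 - 5*o^4*w^2 + 9*o^4*w + 14*o^4 - 3*o^3*w^3 + 45*o^3*w^2 - 14*o^3*w + 25*o^3 + 27*o^2*w^3 - 70*o^2*w^2 - 28*o^2*w - 8*o^2 - 42*o*w^3 - 120*o*w^2 + 32*o*w + 12*o - 72*w^3 - 48*w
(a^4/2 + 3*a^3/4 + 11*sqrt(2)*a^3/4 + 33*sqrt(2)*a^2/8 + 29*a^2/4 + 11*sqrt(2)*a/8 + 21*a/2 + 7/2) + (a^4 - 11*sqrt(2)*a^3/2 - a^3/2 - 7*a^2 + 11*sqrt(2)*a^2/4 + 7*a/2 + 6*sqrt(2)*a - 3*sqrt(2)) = 3*a^4/2 - 11*sqrt(2)*a^3/4 + a^3/4 + a^2/4 + 55*sqrt(2)*a^2/8 + 59*sqrt(2)*a/8 + 14*a - 3*sqrt(2) + 7/2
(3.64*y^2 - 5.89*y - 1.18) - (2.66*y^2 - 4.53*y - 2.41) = 0.98*y^2 - 1.36*y + 1.23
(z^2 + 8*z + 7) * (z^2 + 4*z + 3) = z^4 + 12*z^3 + 42*z^2 + 52*z + 21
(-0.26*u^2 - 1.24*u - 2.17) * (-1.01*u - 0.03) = 0.2626*u^3 + 1.2602*u^2 + 2.2289*u + 0.0651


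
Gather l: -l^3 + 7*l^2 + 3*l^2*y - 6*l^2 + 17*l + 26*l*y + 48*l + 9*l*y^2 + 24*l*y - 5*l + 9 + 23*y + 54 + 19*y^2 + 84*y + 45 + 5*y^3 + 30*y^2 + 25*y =-l^3 + l^2*(3*y + 1) + l*(9*y^2 + 50*y + 60) + 5*y^3 + 49*y^2 + 132*y + 108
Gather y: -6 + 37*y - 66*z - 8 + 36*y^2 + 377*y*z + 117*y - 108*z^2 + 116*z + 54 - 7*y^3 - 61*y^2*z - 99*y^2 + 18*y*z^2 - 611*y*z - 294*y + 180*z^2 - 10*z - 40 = -7*y^3 + y^2*(-61*z - 63) + y*(18*z^2 - 234*z - 140) + 72*z^2 + 40*z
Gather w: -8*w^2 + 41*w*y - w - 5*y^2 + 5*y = -8*w^2 + w*(41*y - 1) - 5*y^2 + 5*y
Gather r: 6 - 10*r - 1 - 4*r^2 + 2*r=-4*r^2 - 8*r + 5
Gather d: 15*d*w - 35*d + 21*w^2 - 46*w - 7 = d*(15*w - 35) + 21*w^2 - 46*w - 7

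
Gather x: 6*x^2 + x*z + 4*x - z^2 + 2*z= 6*x^2 + x*(z + 4) - z^2 + 2*z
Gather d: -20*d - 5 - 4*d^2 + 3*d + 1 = -4*d^2 - 17*d - 4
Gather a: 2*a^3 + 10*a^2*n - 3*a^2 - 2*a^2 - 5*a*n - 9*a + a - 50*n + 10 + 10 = 2*a^3 + a^2*(10*n - 5) + a*(-5*n - 8) - 50*n + 20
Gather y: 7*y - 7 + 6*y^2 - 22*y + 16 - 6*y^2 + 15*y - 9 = 0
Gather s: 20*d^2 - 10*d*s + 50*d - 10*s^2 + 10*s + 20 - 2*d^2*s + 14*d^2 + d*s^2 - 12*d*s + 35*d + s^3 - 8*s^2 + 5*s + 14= 34*d^2 + 85*d + s^3 + s^2*(d - 18) + s*(-2*d^2 - 22*d + 15) + 34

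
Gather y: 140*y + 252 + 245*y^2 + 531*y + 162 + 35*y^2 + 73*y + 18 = 280*y^2 + 744*y + 432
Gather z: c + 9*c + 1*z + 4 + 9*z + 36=10*c + 10*z + 40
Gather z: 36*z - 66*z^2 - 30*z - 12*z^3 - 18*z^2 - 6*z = -12*z^3 - 84*z^2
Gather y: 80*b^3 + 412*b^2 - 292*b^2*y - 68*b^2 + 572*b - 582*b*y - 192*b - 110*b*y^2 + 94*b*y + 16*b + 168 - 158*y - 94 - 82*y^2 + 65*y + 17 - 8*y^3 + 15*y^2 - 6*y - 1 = 80*b^3 + 344*b^2 + 396*b - 8*y^3 + y^2*(-110*b - 67) + y*(-292*b^2 - 488*b - 99) + 90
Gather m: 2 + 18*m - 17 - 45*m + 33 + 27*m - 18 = 0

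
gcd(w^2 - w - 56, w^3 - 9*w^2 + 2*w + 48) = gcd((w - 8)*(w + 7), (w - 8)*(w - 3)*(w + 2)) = w - 8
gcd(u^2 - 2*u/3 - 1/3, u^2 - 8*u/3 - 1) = u + 1/3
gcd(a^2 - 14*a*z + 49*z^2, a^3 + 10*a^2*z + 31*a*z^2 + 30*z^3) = 1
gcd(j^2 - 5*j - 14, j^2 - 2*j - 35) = j - 7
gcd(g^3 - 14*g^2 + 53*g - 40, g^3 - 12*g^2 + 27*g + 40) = g^2 - 13*g + 40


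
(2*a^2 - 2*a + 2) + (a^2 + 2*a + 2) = 3*a^2 + 4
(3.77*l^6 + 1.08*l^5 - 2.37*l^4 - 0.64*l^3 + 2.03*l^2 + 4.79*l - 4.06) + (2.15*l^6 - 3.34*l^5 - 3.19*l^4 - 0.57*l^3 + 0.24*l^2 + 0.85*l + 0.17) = 5.92*l^6 - 2.26*l^5 - 5.56*l^4 - 1.21*l^3 + 2.27*l^2 + 5.64*l - 3.89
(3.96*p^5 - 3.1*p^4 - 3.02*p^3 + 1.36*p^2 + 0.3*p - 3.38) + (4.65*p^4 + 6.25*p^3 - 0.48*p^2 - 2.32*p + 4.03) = 3.96*p^5 + 1.55*p^4 + 3.23*p^3 + 0.88*p^2 - 2.02*p + 0.65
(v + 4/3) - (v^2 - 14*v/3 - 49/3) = -v^2 + 17*v/3 + 53/3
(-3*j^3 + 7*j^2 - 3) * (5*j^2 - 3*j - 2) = -15*j^5 + 44*j^4 - 15*j^3 - 29*j^2 + 9*j + 6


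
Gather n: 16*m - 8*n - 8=16*m - 8*n - 8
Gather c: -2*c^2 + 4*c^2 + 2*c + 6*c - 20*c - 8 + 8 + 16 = 2*c^2 - 12*c + 16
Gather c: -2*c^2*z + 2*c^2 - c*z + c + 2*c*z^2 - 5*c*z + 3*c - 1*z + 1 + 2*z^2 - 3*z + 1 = c^2*(2 - 2*z) + c*(2*z^2 - 6*z + 4) + 2*z^2 - 4*z + 2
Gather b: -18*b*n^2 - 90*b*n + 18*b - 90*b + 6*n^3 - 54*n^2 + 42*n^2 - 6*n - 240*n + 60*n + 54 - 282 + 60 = b*(-18*n^2 - 90*n - 72) + 6*n^3 - 12*n^2 - 186*n - 168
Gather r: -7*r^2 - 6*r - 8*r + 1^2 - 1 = -7*r^2 - 14*r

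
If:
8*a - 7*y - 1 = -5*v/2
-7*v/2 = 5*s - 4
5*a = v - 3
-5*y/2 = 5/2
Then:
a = -27/41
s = 206/205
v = -12/41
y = -1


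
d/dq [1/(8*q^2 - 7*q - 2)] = (7 - 16*q)/(-8*q^2 + 7*q + 2)^2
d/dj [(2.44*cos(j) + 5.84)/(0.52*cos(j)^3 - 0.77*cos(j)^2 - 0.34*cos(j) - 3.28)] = (2.5376*cos(j)^3 + 7.2316*cos(j)^2 - 8.9936*cos(j) + 6.0176)*sin(j)/(0.2704*cos(j)^6 - 0.8008*cos(j)^5 + 0.2393*cos(j)^4 - 2.8876*cos(j)^3 + 5.1668*cos(j)^2 + 2.2304*cos(j) + 10.7584)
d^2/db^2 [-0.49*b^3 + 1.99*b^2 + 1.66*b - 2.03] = 3.98 - 2.94*b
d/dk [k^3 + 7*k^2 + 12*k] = 3*k^2 + 14*k + 12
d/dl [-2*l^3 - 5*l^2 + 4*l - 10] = -6*l^2 - 10*l + 4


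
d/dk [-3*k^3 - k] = -9*k^2 - 1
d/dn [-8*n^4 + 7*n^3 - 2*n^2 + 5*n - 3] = -32*n^3 + 21*n^2 - 4*n + 5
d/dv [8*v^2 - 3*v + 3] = 16*v - 3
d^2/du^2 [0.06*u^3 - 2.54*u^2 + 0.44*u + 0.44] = 0.36*u - 5.08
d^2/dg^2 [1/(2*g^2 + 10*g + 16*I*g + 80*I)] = (-g^2 - 5*g - 8*I*g + (2*g + 5 + 8*I)^2 - 40*I)/(g^2 + 5*g + 8*I*g + 40*I)^3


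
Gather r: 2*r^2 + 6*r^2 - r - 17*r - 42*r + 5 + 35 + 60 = 8*r^2 - 60*r + 100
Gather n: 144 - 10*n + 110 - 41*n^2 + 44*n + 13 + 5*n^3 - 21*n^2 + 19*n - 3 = 5*n^3 - 62*n^2 + 53*n + 264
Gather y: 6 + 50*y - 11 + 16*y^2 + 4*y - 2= 16*y^2 + 54*y - 7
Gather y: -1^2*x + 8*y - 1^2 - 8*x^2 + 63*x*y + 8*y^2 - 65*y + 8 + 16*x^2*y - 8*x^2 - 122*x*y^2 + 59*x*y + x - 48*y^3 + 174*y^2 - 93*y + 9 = -16*x^2 - 48*y^3 + y^2*(182 - 122*x) + y*(16*x^2 + 122*x - 150) + 16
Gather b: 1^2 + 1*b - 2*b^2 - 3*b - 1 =-2*b^2 - 2*b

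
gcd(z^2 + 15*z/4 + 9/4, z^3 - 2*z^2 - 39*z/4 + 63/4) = z + 3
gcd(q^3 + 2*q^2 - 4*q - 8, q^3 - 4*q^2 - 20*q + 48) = q - 2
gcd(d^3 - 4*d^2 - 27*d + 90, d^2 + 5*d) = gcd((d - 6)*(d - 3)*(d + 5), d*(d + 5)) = d + 5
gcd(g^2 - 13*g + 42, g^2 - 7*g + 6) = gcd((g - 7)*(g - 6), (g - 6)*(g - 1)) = g - 6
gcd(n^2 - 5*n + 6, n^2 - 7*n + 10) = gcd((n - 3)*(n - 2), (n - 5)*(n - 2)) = n - 2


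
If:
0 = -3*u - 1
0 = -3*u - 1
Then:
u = -1/3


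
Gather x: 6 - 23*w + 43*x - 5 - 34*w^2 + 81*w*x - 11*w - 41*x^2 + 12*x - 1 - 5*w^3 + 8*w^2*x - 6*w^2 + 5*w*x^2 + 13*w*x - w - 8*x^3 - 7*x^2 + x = -5*w^3 - 40*w^2 - 35*w - 8*x^3 + x^2*(5*w - 48) + x*(8*w^2 + 94*w + 56)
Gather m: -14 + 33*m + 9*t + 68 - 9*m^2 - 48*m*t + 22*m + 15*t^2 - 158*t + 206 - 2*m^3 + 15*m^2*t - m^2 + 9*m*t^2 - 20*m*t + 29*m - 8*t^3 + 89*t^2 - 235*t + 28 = -2*m^3 + m^2*(15*t - 10) + m*(9*t^2 - 68*t + 84) - 8*t^3 + 104*t^2 - 384*t + 288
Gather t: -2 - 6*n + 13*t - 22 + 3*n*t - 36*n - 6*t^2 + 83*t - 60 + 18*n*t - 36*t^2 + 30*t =-42*n - 42*t^2 + t*(21*n + 126) - 84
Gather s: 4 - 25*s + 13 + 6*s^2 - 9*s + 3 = 6*s^2 - 34*s + 20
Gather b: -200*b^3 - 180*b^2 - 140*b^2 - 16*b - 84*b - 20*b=-200*b^3 - 320*b^2 - 120*b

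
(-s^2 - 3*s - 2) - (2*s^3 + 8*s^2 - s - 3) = -2*s^3 - 9*s^2 - 2*s + 1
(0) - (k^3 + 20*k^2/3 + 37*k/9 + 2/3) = -k^3 - 20*k^2/3 - 37*k/9 - 2/3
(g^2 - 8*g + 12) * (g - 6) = g^3 - 14*g^2 + 60*g - 72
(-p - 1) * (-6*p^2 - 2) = 6*p^3 + 6*p^2 + 2*p + 2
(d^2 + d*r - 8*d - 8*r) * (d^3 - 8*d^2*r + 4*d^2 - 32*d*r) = d^5 - 7*d^4*r - 4*d^4 - 8*d^3*r^2 + 28*d^3*r - 32*d^3 + 32*d^2*r^2 + 224*d^2*r + 256*d*r^2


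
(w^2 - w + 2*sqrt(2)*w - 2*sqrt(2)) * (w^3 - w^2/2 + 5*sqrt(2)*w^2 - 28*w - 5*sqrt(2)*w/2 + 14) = w^5 - 3*w^4/2 + 7*sqrt(2)*w^4 - 21*sqrt(2)*w^3/2 - 15*w^3/2 - 105*sqrt(2)*w^2/2 + 12*w^2 - 4*w + 84*sqrt(2)*w - 28*sqrt(2)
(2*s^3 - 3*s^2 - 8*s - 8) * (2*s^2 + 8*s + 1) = 4*s^5 + 10*s^4 - 38*s^3 - 83*s^2 - 72*s - 8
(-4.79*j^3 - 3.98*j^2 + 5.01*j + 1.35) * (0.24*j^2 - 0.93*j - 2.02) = -1.1496*j^5 + 3.4995*j^4 + 14.5796*j^3 + 3.7043*j^2 - 11.3757*j - 2.727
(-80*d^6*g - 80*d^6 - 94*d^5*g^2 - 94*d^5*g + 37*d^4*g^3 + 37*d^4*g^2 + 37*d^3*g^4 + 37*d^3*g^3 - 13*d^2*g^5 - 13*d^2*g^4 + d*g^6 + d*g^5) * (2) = -160*d^6*g - 160*d^6 - 188*d^5*g^2 - 188*d^5*g + 74*d^4*g^3 + 74*d^4*g^2 + 74*d^3*g^4 + 74*d^3*g^3 - 26*d^2*g^5 - 26*d^2*g^4 + 2*d*g^6 + 2*d*g^5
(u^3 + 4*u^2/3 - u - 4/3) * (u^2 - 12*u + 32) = u^5 - 32*u^4/3 + 15*u^3 + 160*u^2/3 - 16*u - 128/3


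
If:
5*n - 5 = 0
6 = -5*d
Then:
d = -6/5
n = 1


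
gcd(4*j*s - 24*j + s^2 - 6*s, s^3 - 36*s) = s - 6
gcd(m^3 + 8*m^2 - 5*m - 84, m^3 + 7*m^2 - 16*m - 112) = m^2 + 11*m + 28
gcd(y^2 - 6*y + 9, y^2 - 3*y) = y - 3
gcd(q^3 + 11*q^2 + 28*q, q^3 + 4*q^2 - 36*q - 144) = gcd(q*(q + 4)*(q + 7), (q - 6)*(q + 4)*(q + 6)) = q + 4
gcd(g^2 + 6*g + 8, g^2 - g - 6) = g + 2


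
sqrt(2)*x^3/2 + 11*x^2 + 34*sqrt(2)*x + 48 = (x + 4*sqrt(2))*(x + 6*sqrt(2))*(sqrt(2)*x/2 + 1)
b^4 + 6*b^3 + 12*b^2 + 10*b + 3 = (b + 1)^3*(b + 3)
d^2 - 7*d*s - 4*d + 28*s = (d - 4)*(d - 7*s)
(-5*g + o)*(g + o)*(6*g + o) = -30*g^3 - 29*g^2*o + 2*g*o^2 + o^3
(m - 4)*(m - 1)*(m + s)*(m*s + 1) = m^4*s + m^3*s^2 - 5*m^3*s + m^3 - 5*m^2*s^2 + 5*m^2*s - 5*m^2 + 4*m*s^2 - 5*m*s + 4*m + 4*s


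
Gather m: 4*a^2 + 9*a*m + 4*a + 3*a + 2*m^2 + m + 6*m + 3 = 4*a^2 + 7*a + 2*m^2 + m*(9*a + 7) + 3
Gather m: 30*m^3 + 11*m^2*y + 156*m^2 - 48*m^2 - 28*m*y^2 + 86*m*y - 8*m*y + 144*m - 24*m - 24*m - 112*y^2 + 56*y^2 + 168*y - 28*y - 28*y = 30*m^3 + m^2*(11*y + 108) + m*(-28*y^2 + 78*y + 96) - 56*y^2 + 112*y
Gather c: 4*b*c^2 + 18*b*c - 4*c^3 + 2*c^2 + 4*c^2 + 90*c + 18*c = -4*c^3 + c^2*(4*b + 6) + c*(18*b + 108)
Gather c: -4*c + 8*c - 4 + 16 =4*c + 12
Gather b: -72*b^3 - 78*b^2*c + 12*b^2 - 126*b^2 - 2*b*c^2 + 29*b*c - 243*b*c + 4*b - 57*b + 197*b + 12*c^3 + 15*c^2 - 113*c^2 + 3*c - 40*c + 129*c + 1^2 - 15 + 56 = -72*b^3 + b^2*(-78*c - 114) + b*(-2*c^2 - 214*c + 144) + 12*c^3 - 98*c^2 + 92*c + 42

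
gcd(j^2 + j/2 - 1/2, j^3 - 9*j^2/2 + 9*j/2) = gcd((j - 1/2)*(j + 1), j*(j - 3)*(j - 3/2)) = 1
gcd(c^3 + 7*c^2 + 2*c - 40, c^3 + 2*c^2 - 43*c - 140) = c^2 + 9*c + 20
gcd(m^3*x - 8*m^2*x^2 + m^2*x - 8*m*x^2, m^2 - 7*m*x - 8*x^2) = -m + 8*x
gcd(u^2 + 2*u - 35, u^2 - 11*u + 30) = u - 5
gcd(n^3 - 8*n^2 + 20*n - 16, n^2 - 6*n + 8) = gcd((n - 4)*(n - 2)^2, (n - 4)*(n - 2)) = n^2 - 6*n + 8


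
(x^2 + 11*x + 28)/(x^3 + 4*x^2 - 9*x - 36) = (x + 7)/(x^2 - 9)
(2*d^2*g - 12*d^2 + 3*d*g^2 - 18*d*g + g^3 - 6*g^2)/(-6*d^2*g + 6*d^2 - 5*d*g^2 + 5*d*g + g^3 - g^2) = (-2*d*g + 12*d - g^2 + 6*g)/(6*d*g - 6*d - g^2 + g)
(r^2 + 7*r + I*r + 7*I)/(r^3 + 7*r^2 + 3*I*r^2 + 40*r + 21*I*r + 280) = (r + I)/(r^2 + 3*I*r + 40)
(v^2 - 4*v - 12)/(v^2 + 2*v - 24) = (v^2 - 4*v - 12)/(v^2 + 2*v - 24)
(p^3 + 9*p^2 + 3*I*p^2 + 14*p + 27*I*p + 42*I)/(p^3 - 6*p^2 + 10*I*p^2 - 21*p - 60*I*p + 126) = (p^2 + 9*p + 14)/(p^2 + p*(-6 + 7*I) - 42*I)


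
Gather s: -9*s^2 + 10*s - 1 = -9*s^2 + 10*s - 1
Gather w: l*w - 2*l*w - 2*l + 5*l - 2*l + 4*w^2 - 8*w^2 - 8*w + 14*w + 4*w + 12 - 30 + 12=l - 4*w^2 + w*(10 - l) - 6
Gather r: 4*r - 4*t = 4*r - 4*t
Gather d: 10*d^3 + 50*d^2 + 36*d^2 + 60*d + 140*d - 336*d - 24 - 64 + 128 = 10*d^3 + 86*d^2 - 136*d + 40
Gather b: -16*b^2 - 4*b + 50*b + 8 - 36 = -16*b^2 + 46*b - 28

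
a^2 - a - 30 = (a - 6)*(a + 5)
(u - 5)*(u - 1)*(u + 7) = u^3 + u^2 - 37*u + 35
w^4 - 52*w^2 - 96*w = w*(w - 8)*(w + 2)*(w + 6)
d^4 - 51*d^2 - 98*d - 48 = (d - 8)*(d + 1)^2*(d + 6)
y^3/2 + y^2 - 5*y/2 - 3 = (y/2 + 1/2)*(y - 2)*(y + 3)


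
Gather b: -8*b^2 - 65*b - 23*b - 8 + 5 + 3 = -8*b^2 - 88*b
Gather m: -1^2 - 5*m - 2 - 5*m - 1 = -10*m - 4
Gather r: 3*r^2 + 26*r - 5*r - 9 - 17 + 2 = 3*r^2 + 21*r - 24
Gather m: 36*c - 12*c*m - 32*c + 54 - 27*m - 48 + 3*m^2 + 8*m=4*c + 3*m^2 + m*(-12*c - 19) + 6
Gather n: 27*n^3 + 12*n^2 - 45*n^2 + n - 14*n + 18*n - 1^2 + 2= 27*n^3 - 33*n^2 + 5*n + 1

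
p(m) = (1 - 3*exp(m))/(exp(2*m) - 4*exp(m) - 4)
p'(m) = (1 - 3*exp(m))*(-2*exp(2*m) + 4*exp(m))/(exp(2*m) - 4*exp(m) - 4)^2 - 3*exp(m)/(exp(2*m) - 4*exp(m) - 4) = (3*exp(2*m) - 2*exp(m) + 16)*exp(m)/(exp(4*m) - 8*exp(3*m) + 8*exp(2*m) + 32*exp(m) + 16)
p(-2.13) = -0.14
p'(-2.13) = 0.09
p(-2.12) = -0.14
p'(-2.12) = 0.10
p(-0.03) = 0.28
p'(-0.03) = 0.34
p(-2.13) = -0.14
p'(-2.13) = 0.09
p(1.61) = -13.78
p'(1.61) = 392.27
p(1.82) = -1.86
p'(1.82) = 8.23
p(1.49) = 5.97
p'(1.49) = 69.17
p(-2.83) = -0.19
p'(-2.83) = 0.05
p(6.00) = -0.00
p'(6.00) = 0.01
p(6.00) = -0.00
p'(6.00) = 0.01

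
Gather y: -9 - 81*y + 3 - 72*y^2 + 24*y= -72*y^2 - 57*y - 6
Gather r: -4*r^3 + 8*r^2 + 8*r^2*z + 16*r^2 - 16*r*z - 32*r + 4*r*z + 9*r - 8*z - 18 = -4*r^3 + r^2*(8*z + 24) + r*(-12*z - 23) - 8*z - 18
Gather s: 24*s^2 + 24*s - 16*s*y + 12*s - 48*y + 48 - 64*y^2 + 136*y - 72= 24*s^2 + s*(36 - 16*y) - 64*y^2 + 88*y - 24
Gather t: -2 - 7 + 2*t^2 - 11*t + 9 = 2*t^2 - 11*t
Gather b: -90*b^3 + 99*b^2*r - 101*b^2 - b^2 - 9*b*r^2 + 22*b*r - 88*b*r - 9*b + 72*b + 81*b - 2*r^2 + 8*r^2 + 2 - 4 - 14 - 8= -90*b^3 + b^2*(99*r - 102) + b*(-9*r^2 - 66*r + 144) + 6*r^2 - 24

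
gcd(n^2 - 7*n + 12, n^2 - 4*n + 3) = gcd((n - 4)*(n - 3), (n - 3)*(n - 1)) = n - 3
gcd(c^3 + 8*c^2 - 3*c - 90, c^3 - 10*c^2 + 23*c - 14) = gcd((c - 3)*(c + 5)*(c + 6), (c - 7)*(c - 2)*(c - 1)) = 1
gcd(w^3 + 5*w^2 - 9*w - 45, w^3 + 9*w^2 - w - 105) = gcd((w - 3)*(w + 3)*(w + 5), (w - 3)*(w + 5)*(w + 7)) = w^2 + 2*w - 15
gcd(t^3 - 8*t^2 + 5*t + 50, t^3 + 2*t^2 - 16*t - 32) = t + 2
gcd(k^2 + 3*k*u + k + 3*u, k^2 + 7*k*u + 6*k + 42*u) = 1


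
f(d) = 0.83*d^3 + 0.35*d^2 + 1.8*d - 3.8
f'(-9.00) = 197.19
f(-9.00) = -596.72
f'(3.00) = 26.31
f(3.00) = 27.16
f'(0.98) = 4.88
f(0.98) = -0.92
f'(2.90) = 24.77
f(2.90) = 24.61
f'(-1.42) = 5.83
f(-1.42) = -8.03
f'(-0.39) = 1.91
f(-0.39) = -4.50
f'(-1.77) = 8.36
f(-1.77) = -10.49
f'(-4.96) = 59.59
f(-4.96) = -105.40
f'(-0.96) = 3.42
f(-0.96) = -5.94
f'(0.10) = 1.89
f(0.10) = -3.62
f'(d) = 2.49*d^2 + 0.7*d + 1.8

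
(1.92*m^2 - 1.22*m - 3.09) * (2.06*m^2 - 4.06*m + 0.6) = 3.9552*m^4 - 10.3084*m^3 - 0.2602*m^2 + 11.8134*m - 1.854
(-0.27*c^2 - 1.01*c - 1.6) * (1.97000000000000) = -0.5319*c^2 - 1.9897*c - 3.152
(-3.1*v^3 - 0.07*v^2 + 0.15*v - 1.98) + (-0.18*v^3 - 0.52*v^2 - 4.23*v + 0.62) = -3.28*v^3 - 0.59*v^2 - 4.08*v - 1.36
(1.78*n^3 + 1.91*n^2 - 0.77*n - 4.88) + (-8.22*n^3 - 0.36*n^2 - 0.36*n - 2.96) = -6.44*n^3 + 1.55*n^2 - 1.13*n - 7.84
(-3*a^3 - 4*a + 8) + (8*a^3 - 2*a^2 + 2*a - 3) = 5*a^3 - 2*a^2 - 2*a + 5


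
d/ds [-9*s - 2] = -9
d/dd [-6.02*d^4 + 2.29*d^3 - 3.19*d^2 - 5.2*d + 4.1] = -24.08*d^3 + 6.87*d^2 - 6.38*d - 5.2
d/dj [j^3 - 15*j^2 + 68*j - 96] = 3*j^2 - 30*j + 68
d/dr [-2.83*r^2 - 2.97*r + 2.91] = -5.66*r - 2.97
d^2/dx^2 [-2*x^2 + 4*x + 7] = -4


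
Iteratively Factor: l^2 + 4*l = (l + 4)*(l)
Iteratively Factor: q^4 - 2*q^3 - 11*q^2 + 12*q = (q - 1)*(q^3 - q^2 - 12*q) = q*(q - 1)*(q^2 - q - 12) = q*(q - 1)*(q + 3)*(q - 4)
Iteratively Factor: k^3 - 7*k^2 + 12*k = (k - 4)*(k^2 - 3*k) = k*(k - 4)*(k - 3)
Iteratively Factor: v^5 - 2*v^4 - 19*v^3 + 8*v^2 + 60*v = (v - 5)*(v^4 + 3*v^3 - 4*v^2 - 12*v) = (v - 5)*(v + 2)*(v^3 + v^2 - 6*v) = v*(v - 5)*(v + 2)*(v^2 + v - 6) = v*(v - 5)*(v + 2)*(v + 3)*(v - 2)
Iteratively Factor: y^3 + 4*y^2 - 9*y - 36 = (y + 3)*(y^2 + y - 12) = (y + 3)*(y + 4)*(y - 3)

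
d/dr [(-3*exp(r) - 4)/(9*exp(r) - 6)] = 6*exp(r)/(3*exp(r) - 2)^2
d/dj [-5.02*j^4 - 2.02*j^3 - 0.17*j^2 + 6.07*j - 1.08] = -20.08*j^3 - 6.06*j^2 - 0.34*j + 6.07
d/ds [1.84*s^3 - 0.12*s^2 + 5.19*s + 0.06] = 5.52*s^2 - 0.24*s + 5.19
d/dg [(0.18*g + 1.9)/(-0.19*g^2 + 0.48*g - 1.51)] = (0.0342*g^2 + 0.722*g - 1.1838)/(0.0361*g^4 - 0.1824*g^3 + 0.8042*g^2 - 1.4496*g + 2.2801)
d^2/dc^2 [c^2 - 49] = 2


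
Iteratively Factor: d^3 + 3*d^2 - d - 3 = (d + 3)*(d^2 - 1) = (d - 1)*(d + 3)*(d + 1)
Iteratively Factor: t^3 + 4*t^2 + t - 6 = (t + 2)*(t^2 + 2*t - 3) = (t + 2)*(t + 3)*(t - 1)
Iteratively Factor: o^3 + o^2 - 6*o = (o - 2)*(o^2 + 3*o) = o*(o - 2)*(o + 3)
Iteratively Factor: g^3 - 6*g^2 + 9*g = (g)*(g^2 - 6*g + 9) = g*(g - 3)*(g - 3)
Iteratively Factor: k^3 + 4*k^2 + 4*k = (k)*(k^2 + 4*k + 4) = k*(k + 2)*(k + 2)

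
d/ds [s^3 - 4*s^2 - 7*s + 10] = 3*s^2 - 8*s - 7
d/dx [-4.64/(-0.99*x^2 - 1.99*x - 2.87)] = (-9.1872*x - 9.2336)/(0.99*x^2 + 1.99*x + 2.87)^2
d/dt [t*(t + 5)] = 2*t + 5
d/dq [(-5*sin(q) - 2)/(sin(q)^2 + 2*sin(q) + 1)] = (5*sin(q) - 1)*cos(q)/(sin(q) + 1)^3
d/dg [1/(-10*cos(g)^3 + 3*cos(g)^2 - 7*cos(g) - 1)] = (-30*cos(g)^2 + 6*cos(g) - 7)*sin(g)/(10*cos(g)^3 - 3*cos(g)^2 + 7*cos(g) + 1)^2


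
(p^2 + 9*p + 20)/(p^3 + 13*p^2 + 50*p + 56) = (p + 5)/(p^2 + 9*p + 14)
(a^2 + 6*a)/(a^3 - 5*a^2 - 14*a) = (a + 6)/(a^2 - 5*a - 14)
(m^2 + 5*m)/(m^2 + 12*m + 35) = m/(m + 7)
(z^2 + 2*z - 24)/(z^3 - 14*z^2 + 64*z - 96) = (z + 6)/(z^2 - 10*z + 24)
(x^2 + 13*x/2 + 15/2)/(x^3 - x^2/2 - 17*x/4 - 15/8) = 4*(x + 5)/(4*x^2 - 8*x - 5)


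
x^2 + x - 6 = (x - 2)*(x + 3)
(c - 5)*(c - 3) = c^2 - 8*c + 15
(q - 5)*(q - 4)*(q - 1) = q^3 - 10*q^2 + 29*q - 20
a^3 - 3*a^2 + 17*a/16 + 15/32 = (a - 5/2)*(a - 3/4)*(a + 1/4)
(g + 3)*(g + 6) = g^2 + 9*g + 18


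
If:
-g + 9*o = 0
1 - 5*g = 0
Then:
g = 1/5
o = 1/45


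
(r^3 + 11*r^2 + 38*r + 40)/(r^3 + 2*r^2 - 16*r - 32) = (r + 5)/(r - 4)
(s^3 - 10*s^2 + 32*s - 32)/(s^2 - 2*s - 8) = (s^2 - 6*s + 8)/(s + 2)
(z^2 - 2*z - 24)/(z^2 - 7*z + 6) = (z + 4)/(z - 1)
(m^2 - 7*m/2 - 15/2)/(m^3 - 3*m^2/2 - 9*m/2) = (m - 5)/(m*(m - 3))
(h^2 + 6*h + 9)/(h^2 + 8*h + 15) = (h + 3)/(h + 5)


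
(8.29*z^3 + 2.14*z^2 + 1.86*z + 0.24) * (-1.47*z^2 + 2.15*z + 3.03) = -12.1863*z^5 + 14.6777*z^4 + 26.9855*z^3 + 10.1304*z^2 + 6.1518*z + 0.7272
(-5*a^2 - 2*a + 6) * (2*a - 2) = -10*a^3 + 6*a^2 + 16*a - 12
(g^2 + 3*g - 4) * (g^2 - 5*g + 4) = g^4 - 2*g^3 - 15*g^2 + 32*g - 16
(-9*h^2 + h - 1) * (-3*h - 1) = 27*h^3 + 6*h^2 + 2*h + 1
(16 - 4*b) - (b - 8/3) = 56/3 - 5*b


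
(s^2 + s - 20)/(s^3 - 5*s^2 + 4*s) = (s + 5)/(s*(s - 1))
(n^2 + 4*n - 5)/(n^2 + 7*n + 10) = (n - 1)/(n + 2)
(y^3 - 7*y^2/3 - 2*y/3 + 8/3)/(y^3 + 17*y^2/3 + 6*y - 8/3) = (3*y^3 - 7*y^2 - 2*y + 8)/(3*y^3 + 17*y^2 + 18*y - 8)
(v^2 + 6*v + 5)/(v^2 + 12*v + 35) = (v + 1)/(v + 7)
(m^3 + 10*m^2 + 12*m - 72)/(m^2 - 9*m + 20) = (m^3 + 10*m^2 + 12*m - 72)/(m^2 - 9*m + 20)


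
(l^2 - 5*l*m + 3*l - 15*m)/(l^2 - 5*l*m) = (l + 3)/l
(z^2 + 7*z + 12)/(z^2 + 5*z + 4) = (z + 3)/(z + 1)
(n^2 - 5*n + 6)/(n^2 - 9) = (n - 2)/(n + 3)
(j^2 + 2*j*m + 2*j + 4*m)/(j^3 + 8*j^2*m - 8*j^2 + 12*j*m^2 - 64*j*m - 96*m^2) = (j + 2)/(j^2 + 6*j*m - 8*j - 48*m)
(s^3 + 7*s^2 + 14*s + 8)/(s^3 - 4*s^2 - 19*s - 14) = (s + 4)/(s - 7)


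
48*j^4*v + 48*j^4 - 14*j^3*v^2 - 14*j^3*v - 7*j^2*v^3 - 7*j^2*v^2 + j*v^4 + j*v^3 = (-8*j + v)*(-2*j + v)*(3*j + v)*(j*v + j)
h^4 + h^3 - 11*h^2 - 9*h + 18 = (h - 3)*(h - 1)*(h + 2)*(h + 3)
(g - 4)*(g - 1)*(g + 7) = g^3 + 2*g^2 - 31*g + 28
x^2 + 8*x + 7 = (x + 1)*(x + 7)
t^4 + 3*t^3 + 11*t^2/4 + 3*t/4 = t*(t + 1/2)*(t + 1)*(t + 3/2)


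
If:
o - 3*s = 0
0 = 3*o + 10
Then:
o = -10/3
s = -10/9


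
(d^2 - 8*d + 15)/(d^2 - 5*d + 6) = (d - 5)/(d - 2)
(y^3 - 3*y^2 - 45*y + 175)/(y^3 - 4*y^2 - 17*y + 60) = (y^2 + 2*y - 35)/(y^2 + y - 12)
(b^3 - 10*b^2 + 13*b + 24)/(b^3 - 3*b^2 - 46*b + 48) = (b^2 - 2*b - 3)/(b^2 + 5*b - 6)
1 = 1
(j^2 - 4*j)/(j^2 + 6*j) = (j - 4)/(j + 6)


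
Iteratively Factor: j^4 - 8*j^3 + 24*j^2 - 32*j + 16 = (j - 2)*(j^3 - 6*j^2 + 12*j - 8) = (j - 2)^2*(j^2 - 4*j + 4) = (j - 2)^3*(j - 2)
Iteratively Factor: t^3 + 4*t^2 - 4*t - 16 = (t + 2)*(t^2 + 2*t - 8) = (t - 2)*(t + 2)*(t + 4)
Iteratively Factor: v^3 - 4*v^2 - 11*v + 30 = (v - 5)*(v^2 + v - 6) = (v - 5)*(v - 2)*(v + 3)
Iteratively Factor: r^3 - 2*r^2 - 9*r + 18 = (r - 3)*(r^2 + r - 6) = (r - 3)*(r + 3)*(r - 2)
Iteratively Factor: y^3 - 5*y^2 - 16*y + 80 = (y + 4)*(y^2 - 9*y + 20) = (y - 5)*(y + 4)*(y - 4)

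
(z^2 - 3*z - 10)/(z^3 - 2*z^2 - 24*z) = (-z^2 + 3*z + 10)/(z*(-z^2 + 2*z + 24))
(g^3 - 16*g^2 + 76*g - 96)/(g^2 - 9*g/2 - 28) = 2*(g^2 - 8*g + 12)/(2*g + 7)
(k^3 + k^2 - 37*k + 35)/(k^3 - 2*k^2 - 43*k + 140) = (k - 1)/(k - 4)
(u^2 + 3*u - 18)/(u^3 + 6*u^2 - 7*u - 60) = (u + 6)/(u^2 + 9*u + 20)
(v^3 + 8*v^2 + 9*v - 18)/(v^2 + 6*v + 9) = (v^2 + 5*v - 6)/(v + 3)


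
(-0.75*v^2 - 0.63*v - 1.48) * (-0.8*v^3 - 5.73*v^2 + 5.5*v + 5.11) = 0.6*v^5 + 4.8015*v^4 + 0.6689*v^3 + 1.1829*v^2 - 11.3593*v - 7.5628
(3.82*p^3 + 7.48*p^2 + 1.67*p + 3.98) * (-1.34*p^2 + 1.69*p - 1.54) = -5.1188*p^5 - 3.5674*p^4 + 4.5206*p^3 - 14.0301*p^2 + 4.1544*p - 6.1292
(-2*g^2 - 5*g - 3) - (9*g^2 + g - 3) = -11*g^2 - 6*g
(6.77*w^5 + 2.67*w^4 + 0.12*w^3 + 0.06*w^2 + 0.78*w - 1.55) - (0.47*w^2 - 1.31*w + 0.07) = 6.77*w^5 + 2.67*w^4 + 0.12*w^3 - 0.41*w^2 + 2.09*w - 1.62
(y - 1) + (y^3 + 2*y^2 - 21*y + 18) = y^3 + 2*y^2 - 20*y + 17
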